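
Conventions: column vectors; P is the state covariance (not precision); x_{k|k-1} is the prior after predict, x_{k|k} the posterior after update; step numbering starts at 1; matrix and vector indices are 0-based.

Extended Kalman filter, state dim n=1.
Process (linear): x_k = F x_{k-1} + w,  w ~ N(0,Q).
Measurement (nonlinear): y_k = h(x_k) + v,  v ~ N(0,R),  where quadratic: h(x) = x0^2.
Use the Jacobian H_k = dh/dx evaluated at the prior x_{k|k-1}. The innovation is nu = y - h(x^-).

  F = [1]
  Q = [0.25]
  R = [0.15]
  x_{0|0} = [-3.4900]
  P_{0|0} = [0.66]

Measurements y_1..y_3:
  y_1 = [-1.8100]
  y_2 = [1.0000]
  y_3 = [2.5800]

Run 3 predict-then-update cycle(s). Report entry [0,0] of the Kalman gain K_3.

K[0,0] = -0.4051

step 1: x^-=[-3.4900]  P^-=[0.9100]  H_jac=[-6.9800]  S=[44.4856]  K=[-0.1428]  nu=[-13.9901]  x^+=[-1.4924]  P^+=[0.0031]
step 2: x^-=[-1.4924]  P^-=[0.2531]  H_jac=[-2.9849]  S=[2.4047]  K=[-0.3141]  nu=[-1.2274]  x^+=[-1.1069]  P^+=[0.0158]
step 3: x^-=[-1.1069]  P^-=[0.2658]  H_jac=[-2.2138]  S=[1.4526]  K=[-0.4051]  nu=[1.3548]  x^+=[-1.6557]  P^+=[0.0274]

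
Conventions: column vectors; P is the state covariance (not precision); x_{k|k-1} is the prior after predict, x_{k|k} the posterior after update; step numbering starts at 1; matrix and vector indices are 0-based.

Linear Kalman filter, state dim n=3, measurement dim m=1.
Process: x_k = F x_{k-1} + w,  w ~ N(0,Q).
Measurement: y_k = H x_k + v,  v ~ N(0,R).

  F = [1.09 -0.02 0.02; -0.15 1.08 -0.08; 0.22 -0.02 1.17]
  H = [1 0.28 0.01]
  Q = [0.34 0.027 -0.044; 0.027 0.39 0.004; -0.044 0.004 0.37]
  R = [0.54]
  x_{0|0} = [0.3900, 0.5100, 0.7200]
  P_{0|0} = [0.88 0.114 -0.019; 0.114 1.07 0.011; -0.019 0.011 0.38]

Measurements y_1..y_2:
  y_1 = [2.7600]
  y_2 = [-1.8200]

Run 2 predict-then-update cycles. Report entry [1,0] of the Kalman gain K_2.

K[1,0] = 0.1397

step 1: x^-=[0.4293, 0.4347, 0.9180]  P^-=[1.3803 -0.0041 0.1488; -0.0041 1.6210 -0.0387; 0.1488 -0.0387 0.9219]  S=[2.0479]  K=[0.6742; 0.2194; 0.0719]  nu=[2.1998]  x^+=[1.9123, 0.9174, 1.0761]  P^+=[0.4495 -0.3071 0.0496; -0.3071 1.5224 -0.0710; 0.0496 -0.0710 0.9113]
step 2: x^-=[2.0876, 0.6179, 1.6614]  P^-=[0.8907 -0.4493 0.1589; -0.4493 2.2946 -0.3023; 0.1589 -0.3023 1.6714]  S=[1.3606]  K=[0.5633; 0.1397; 0.0669]  nu=[-4.0972]  x^+=[-0.2204, 0.0454, 1.3874]  P^+=[0.4589 -0.5564 0.1077; -0.5564 2.2680 -0.3150; 0.1077 -0.3150 1.6653]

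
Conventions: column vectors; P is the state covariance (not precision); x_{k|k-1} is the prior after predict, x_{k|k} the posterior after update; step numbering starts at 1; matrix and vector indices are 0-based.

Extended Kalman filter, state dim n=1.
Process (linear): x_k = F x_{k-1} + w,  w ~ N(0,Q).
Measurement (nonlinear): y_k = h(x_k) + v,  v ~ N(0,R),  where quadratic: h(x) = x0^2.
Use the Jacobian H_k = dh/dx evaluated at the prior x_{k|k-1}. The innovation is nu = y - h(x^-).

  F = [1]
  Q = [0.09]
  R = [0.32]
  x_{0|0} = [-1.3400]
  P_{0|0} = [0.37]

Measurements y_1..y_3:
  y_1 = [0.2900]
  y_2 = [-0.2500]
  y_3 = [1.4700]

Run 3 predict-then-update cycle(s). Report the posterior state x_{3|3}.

x_post = [-0.9193]

step 1: x^-=[-1.3400]  P^-=[0.4600]  H_jac=[-2.6800]  S=[3.6239]  K=[-0.3402]  nu=[-1.5056]  x^+=[-0.8278]  P^+=[0.0406]
step 2: x^-=[-0.8278]  P^-=[0.1306]  H_jac=[-1.6556]  S=[0.6780]  K=[-0.3189]  nu=[-0.9353]  x^+=[-0.5295]  P^+=[0.0616]
step 3: x^-=[-0.5295]  P^-=[0.1516]  H_jac=[-1.0590]  S=[0.4901]  K=[-0.3277]  nu=[1.1896]  x^+=[-0.9193]  P^+=[0.0990]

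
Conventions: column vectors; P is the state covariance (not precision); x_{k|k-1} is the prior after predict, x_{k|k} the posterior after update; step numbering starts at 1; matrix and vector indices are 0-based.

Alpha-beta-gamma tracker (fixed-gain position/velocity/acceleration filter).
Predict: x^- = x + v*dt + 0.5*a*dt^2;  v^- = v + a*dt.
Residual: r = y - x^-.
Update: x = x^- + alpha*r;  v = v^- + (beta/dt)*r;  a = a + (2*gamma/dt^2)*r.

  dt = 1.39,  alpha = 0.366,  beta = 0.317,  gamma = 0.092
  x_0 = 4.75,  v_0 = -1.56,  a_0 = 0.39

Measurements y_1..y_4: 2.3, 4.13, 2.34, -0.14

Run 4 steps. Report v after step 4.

step 1: x_pred=2.9584  r=-0.6584  x^+=2.7174  v^+=-1.1680  a^+=0.3273
step 2: x_pred=1.4100  r=2.7200  x^+=2.4055  v^+=-0.0928  a^+=0.5863
step 3: x_pred=2.8430  r=-0.5030  x^+=2.6589  v^+=0.6075  a^+=0.5384
step 4: x_pred=4.0235  r=-4.1635  x^+=2.4997  v^+=0.4064  a^+=0.1419

v_post = 0.4064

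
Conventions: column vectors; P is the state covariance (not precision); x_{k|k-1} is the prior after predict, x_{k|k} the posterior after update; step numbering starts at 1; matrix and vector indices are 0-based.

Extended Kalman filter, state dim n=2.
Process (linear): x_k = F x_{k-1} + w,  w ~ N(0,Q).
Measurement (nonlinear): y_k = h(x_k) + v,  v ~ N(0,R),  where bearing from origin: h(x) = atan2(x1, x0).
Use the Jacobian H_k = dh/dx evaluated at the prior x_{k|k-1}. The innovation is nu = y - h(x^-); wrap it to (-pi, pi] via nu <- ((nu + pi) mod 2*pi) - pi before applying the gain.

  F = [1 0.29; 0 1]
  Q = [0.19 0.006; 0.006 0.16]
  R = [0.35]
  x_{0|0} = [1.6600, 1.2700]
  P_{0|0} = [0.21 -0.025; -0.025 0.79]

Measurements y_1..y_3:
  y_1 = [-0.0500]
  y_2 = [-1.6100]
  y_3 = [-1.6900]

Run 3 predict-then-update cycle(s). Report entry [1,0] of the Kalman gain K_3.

K[1,0] = 0.7907

step 1: x^-=[2.0283, 1.2700]  P^-=[0.4519 0.2101; 0.2101 0.9500]  H_jac=[-0.2218 0.3542]  S=[0.4584]  K=[-0.0563; 0.6324]  nu=[-0.6094]  x^+=[2.0626, 0.8846]  P^+=[0.4505 0.2264; 0.2264 0.7667]
step 2: x^-=[2.3192, 0.8846]  P^-=[0.8363 0.4548; 0.4548 0.9267]  H_jac=[-0.1436 0.3764]  S=[0.4494]  K=[0.1137; 0.6309]  nu=[-1.9744]  x^+=[2.0946, -0.3611]  P^+=[0.8305 0.4225; 0.4225 0.7478]
step 3: x^-=[1.9899, -0.3611]  P^-=[1.3284 0.6454; 0.6454 0.9078]  H_jac=[0.0883 0.4865]  S=[0.6307]  K=[0.6838; 0.7907]  nu=[-1.5105]  x^+=[0.9570, -1.5554]  P^+=[1.0335 0.3044; 0.3044 0.5136]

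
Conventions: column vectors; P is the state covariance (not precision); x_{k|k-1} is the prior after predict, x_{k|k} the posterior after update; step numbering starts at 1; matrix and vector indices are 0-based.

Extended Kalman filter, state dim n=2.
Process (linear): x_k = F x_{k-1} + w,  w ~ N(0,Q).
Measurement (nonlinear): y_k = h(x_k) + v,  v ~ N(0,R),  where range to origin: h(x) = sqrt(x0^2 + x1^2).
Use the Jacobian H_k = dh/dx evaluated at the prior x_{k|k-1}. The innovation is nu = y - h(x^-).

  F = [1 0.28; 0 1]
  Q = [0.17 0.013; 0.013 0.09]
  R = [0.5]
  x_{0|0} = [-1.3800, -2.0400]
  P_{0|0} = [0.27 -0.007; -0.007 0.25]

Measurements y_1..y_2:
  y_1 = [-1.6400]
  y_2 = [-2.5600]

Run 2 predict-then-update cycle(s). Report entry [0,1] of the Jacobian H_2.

H_jac[0,1] = -0.8363

step 1: x^-=[-1.9512, -2.0400]  P^-=[0.4557 0.0760; 0.0760 0.3400]  H_jac=[-0.6912 -0.7227]  S=[0.9712]  K=[-0.3809; -0.3071]  nu=[-4.4629]  x^+=[-0.2515, -0.6695]  P^+=[0.3148 -0.0376; -0.0376 0.2484]
step 2: x^-=[-0.4389, -0.6695]  P^-=[0.4832 0.0450; 0.0450 0.3384]  H_jac=[-0.5483 -0.8363]  S=[0.9232]  K=[-0.3277; -0.3333]  nu=[-3.3606]  x^+=[0.6624, 0.4505]  P^+=[0.3841 -0.0559; -0.0559 0.2359]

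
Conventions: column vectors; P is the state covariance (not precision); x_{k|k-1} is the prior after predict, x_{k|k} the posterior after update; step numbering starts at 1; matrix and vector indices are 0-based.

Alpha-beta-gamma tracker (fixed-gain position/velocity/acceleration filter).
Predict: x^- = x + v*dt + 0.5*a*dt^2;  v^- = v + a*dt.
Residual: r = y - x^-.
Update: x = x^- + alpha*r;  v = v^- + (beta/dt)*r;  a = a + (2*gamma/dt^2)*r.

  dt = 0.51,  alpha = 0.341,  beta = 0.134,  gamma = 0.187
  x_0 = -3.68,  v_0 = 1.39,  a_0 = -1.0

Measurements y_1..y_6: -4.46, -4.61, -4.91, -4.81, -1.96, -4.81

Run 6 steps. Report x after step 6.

step 1: x_pred=-3.1012  r=-1.3588  x^+=-3.5645  v^+=0.5230  a^+=-2.9539
step 2: x_pred=-3.6820  r=-0.9280  x^+=-3.9984  v^+=-1.2274  a^+=-4.2883
step 3: x_pred=-5.1821  r=0.2721  x^+=-5.0893  v^+=-3.3429  a^+=-3.8971
step 4: x_pred=-7.3010  r=2.4910  x^+=-6.4516  v^+=-4.6760  a^+=-0.3153
step 5: x_pred=-8.8773  r=6.9173  x^+=-6.5185  v^+=-3.0193  a^+=9.6312
step 6: x_pred=-6.8058  r=1.9958  x^+=-6.1252  v^+=2.4170  a^+=12.5010

x_post = -6.1252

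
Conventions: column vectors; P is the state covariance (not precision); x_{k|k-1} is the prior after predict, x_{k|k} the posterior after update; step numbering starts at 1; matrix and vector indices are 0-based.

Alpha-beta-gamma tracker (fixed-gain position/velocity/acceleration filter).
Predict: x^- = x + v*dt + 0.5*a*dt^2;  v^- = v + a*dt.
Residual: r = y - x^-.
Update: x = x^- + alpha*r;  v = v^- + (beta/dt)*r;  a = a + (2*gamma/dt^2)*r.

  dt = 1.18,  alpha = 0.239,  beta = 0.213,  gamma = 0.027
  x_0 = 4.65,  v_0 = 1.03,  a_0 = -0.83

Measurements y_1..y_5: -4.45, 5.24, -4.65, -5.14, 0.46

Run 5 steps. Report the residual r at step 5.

resid = 13.9710

step 1: x_pred=5.2876  r=-9.7376  x^+=2.9603  v^+=-1.7071  a^+=-1.2076
step 2: x_pred=0.1051  r=5.1349  x^+=1.3324  v^+=-2.2052  a^+=-1.0085
step 3: x_pred=-1.9719  r=-2.6781  x^+=-2.6120  v^+=-3.8787  a^+=-1.1124
step 4: x_pred=-7.9633  r=2.8233  x^+=-7.2885  v^+=-4.6816  a^+=-1.0029
step 5: x_pred=-13.5110  r=13.9710  x^+=-10.1720  v^+=-3.3431  a^+=-0.4610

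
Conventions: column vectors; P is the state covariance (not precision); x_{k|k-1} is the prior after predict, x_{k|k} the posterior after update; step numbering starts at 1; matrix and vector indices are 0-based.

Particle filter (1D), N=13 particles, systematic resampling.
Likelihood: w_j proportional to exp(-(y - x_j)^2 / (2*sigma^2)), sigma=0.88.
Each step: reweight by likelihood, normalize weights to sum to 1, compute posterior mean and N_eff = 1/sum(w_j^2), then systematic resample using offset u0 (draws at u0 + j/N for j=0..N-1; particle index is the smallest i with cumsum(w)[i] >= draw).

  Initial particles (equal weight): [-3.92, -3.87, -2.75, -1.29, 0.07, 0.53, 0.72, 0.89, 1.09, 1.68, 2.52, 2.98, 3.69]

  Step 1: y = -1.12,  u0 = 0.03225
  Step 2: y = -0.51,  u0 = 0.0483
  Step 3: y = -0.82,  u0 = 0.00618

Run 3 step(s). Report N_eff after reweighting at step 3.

step 1: w=[0.0032, 0.0038, 0.0907, 0.4948, 0.2020, 0.0869, 0.0566, 0.0371, 0.0215, 0.0032, 0.0001, 0.0000, 0.0000]  mean=-0.7518  Neff=3.2629  idx=[2, 3, 3, 3, 3, 3, 3, 3, 4, 4, 5, 5, 7]
step 2: w=[0.0051, 0.0882, 0.0882, 0.0882, 0.0882, 0.0882, 0.0882, 0.0882, 0.1052, 0.1052, 0.0650, 0.0650, 0.0369]  mean=-0.6944  Neff=11.5661  idx=[1, 2, 3, 4, 4, 5, 6, 7, 8, 9, 9, 10, 12]
step 3: w=[0.0943, 0.0943, 0.0943, 0.0943, 0.0943, 0.0943, 0.0943, 0.0943, 0.0652, 0.0652, 0.0652, 0.0335, 0.0165]  mean=-0.9270  Neff=11.7250  idx=[0, 0, 1, 2, 3, 4, 4, 5, 6, 7, 8, 9, 10]

N_eff = 11.7250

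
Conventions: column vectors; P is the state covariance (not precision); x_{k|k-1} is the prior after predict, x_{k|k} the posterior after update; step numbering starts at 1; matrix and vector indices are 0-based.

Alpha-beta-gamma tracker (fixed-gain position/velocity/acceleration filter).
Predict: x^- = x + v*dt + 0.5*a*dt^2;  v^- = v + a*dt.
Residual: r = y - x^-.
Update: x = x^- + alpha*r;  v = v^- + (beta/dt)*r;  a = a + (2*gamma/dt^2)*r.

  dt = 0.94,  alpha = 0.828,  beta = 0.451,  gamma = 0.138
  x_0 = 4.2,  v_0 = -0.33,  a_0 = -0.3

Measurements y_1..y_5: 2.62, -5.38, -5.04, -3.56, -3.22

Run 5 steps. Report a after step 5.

a_post = 2.3558

step 1: x_pred=3.7573  r=-1.1373  x^+=2.8156  v^+=-1.1576  a^+=-0.6552
step 2: x_pred=1.4379  r=-6.8179  x^+=-4.2073  v^+=-5.0447  a^+=-2.7849
step 3: x_pred=-10.1797  r=5.1397  x^+=-5.9240  v^+=-5.1965  a^+=-1.1794
step 4: x_pred=-11.3299  r=7.7699  x^+=-4.8964  v^+=-2.5773  a^+=1.2475
step 5: x_pred=-6.7679  r=3.5479  x^+=-3.8302  v^+=0.2976  a^+=2.3558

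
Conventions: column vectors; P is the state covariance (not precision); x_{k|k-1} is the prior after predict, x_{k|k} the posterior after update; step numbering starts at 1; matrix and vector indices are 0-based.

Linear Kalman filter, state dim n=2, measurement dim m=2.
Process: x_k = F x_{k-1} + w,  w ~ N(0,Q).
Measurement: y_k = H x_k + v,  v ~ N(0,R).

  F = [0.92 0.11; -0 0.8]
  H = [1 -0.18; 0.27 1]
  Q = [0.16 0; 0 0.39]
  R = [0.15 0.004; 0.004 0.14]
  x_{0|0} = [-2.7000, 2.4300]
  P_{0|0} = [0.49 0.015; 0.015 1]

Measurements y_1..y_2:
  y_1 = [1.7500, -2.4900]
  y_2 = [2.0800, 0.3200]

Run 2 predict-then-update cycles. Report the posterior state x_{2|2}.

x_post = [1.3975, -0.5225]

step 1: x^-=[-2.2167, 1.9440]  P^-=[0.5899 0.0990; 0.0990 1.0300]  S=[0.7376 0.0721; 0.0721 1.2665]  K=[0.7599 0.1607; -0.1997 0.8458]  nu=[4.3166, -3.8355]  x^+=[0.4469, -2.1621]  P^+=[0.1137 -0.0052; -0.0052 0.1190]
step 2: x^-=[0.1733, -1.7297]  P^-=[0.2566 0.0067; 0.0067 0.4662]  S=[0.4193 -0.0043; -0.0043 0.6285]  K=[0.6104 0.1250; -0.1766 0.7434]  nu=[1.5953, 2.0029]  x^+=[1.3975, -0.5225]  P^+=[0.0912 -0.0047; -0.0047 0.1046]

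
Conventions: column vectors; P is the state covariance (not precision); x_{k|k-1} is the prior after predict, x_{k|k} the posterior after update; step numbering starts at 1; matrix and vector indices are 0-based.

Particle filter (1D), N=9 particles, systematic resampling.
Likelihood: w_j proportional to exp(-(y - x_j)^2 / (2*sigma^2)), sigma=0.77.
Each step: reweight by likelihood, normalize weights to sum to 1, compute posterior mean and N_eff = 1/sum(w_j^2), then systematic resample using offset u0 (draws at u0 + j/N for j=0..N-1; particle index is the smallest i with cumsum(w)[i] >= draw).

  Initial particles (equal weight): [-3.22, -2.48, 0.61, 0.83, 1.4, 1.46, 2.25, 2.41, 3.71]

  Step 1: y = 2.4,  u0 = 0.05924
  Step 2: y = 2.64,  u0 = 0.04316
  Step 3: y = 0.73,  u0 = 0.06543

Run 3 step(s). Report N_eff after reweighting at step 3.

step 1: w=[0.0000, 0.0000, 0.0202, 0.0378, 0.1299, 0.1433, 0.2961, 0.3018, 0.0710]  mean=2.0916  Neff=4.4839  idx=[4, 4, 5, 6, 6, 6, 7, 7, 8]
step 2: w=[0.0472, 0.0472, 0.0534, 0.1520, 0.1520, 0.1520, 0.1652, 0.1652, 0.0658]  mean=2.2764  Neff=7.3790  idx=[0, 3, 3, 4, 5, 5, 6, 7, 7]
step 3: w=[0.4089, 0.0851, 0.0851, 0.0851, 0.0851, 0.0851, 0.0552, 0.0552, 0.0552]  mean=1.9290  Neff=4.7054  idx=[0, 0, 0, 0, 2, 3, 4, 6, 8]

N_eff = 4.7054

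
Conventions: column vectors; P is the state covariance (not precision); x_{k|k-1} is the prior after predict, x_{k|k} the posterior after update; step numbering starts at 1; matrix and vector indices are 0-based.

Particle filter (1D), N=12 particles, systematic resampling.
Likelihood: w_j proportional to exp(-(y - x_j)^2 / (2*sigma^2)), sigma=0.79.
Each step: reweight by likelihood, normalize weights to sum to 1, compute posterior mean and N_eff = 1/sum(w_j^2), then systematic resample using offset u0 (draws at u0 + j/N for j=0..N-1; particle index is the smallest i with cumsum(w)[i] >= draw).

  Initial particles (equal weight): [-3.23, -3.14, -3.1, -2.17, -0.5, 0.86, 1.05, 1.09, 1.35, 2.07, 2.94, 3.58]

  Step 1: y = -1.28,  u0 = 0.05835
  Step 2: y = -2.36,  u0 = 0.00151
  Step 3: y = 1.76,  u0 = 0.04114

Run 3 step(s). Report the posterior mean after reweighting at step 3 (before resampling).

step 1: w=[0.0345, 0.0454, 0.0511, 0.3846, 0.4456, 0.0185, 0.0094, 0.0081, 0.0028, 0.0001, 0.0000, 0.0000]  mean=-1.4310  Neff=2.8342  idx=[1, 3, 3, 3, 3, 3, 4, 4, 4, 4, 4, 5]
step 2: w=[0.1062, 0.1679, 0.1679, 0.1679, 0.1679, 0.1679, 0.0108, 0.0108, 0.0108, 0.0108, 0.0108, 0.0000]  mean=-2.1826  Neff=6.5411  idx=[0, 0, 1, 1, 2, 2, 3, 3, 4, 4, 5, 5]
step 3: w=[0.0001, 0.0001, 0.1000, 0.1000, 0.1000, 0.1000, 0.1000, 0.1000, 0.1000, 0.1000, 0.1000, 0.1000]  mean=-2.1702  Neff=10.0042  idx=[2, 3, 4, 4, 5, 6, 7, 8, 9, 9, 10, 11]

post_mean = -2.1702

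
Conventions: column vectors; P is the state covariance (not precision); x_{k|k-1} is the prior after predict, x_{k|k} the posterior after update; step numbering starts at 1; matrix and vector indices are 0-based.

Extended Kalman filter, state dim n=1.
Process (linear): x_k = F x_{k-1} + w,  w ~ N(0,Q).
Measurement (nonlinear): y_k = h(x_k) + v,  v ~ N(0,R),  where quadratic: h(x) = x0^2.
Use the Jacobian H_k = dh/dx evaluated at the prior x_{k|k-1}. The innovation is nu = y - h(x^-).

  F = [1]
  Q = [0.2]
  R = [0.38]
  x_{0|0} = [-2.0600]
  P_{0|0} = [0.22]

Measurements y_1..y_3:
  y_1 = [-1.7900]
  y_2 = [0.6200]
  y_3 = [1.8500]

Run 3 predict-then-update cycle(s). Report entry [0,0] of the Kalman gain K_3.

step 1: x^-=[-2.0600]  P^-=[0.4200]  H_jac=[-4.1200]  S=[7.5092]  K=[-0.2304]  nu=[-6.0336]  x^+=[-0.6696]  P^+=[0.0213]
step 2: x^-=[-0.6696]  P^-=[0.2213]  H_jac=[-1.3393]  S=[0.7769]  K=[-0.3814]  nu=[0.1716]  x^+=[-0.7351]  P^+=[0.1082]
step 3: x^-=[-0.7351]  P^-=[0.3082]  H_jac=[-1.4702]  S=[1.0462]  K=[-0.4331]  nu=[1.3096]  x^+=[-1.3023]  P^+=[0.1120]

K[0,0] = -0.4331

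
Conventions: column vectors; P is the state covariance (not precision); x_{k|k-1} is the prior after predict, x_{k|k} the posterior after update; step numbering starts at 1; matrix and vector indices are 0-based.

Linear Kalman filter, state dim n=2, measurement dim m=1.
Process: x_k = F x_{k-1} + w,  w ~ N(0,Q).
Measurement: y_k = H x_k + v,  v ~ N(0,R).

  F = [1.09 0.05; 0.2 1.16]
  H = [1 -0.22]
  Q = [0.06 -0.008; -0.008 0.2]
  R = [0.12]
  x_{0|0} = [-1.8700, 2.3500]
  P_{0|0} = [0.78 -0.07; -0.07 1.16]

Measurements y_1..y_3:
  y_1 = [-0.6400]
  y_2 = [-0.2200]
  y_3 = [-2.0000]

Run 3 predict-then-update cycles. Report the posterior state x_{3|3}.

x_post = [-0.8038, 2.3034]

step 1: x^-=[-1.9208, 2.3520]  P^-=[0.9820 0.1401; 0.1401 1.7596]  S=[1.1255]  K=[0.8451; -0.2195]  nu=[1.7982]  x^+=[-0.4011, 1.9574]  P^+=[0.1782 0.3489; 0.3489 1.7054]
step 2: x^-=[-0.3393, 2.1903]  P^-=[0.3140 0.5743; 0.5743 2.6638]  S=[0.3102]  K=[0.6048; -0.0377]  nu=[0.6012]  x^+=[0.0243, 2.1676]  P^+=[0.2005 0.5814; 0.5814 2.6634]
step 3: x^-=[0.1349, 2.5193]  P^-=[0.3682 0.9311; 0.9311 4.0616]  S=[0.2751]  K=[0.5939; 0.1366]  nu=[-1.5806]  x^+=[-0.8038, 2.3034]  P^+=[0.2712 0.9088; 0.9088 4.0565]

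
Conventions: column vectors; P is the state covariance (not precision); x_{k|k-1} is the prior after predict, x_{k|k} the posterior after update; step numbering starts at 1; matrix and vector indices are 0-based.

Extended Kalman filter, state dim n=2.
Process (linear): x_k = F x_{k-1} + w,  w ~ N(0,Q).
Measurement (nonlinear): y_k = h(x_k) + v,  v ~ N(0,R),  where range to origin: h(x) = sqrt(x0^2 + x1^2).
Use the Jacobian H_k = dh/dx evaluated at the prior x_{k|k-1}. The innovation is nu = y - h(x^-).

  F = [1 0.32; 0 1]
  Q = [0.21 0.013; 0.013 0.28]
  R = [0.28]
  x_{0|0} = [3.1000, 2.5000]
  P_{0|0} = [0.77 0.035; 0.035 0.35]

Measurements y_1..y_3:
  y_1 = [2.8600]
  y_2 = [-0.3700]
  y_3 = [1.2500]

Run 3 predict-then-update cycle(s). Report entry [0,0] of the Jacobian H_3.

H_jac[0,0] = 0.9970

step 1: x^-=[3.9000, 2.5000]  P^-=[1.0382 0.1600; 0.1600 0.6300]  H_jac=[0.8419 0.5397]  S=[1.3447]  K=[0.7142; 0.3530]  nu=[-1.7725]  x^+=[2.6341, 1.8743]  P^+=[0.3523 -0.1790; -0.1790 0.4624]
step 2: x^-=[3.2338, 1.8743]  P^-=[0.4951 -0.0180; -0.0180 0.7424]  H_jac=[0.8652 0.5015]  S=[0.8216]  K=[0.5103; 0.4341]  nu=[-4.1078]  x^+=[1.1376, 0.0910]  P^+=[0.2811 -0.2001; -0.2001 0.5876]
step 3: x^-=[1.1667, 0.0910]  P^-=[0.4232 0.0010; 0.0010 0.8676]  H_jac=[0.9970 0.0778]  S=[0.7061]  K=[0.5977; 0.0970]  nu=[0.0797]  x^+=[1.2144, 0.0988]  P^+=[0.1710 -0.0400; -0.0400 0.8610]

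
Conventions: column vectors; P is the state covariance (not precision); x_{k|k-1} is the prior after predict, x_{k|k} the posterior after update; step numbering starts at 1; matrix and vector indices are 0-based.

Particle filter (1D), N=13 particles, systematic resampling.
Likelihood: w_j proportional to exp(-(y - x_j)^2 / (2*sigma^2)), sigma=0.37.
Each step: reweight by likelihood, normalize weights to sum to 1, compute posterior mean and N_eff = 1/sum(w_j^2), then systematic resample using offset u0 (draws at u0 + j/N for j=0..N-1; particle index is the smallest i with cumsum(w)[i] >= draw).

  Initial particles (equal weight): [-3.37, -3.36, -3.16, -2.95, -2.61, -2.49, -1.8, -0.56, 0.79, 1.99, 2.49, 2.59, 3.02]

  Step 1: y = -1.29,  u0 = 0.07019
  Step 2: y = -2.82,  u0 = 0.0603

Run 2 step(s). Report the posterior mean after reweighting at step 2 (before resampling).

post_mean = -1.8000

step 1: w=[0.0000, 0.0000, 0.0000, 0.0001, 0.0032, 0.0097, 0.7209, 0.2662, 0.0000, 0.0000, 0.0000, 0.0000, 0.0000]  mean=-1.4793  Neff=1.6933  idx=[6, 6, 6, 6, 6, 6, 6, 6, 6, 7, 7, 7, 7]
step 2: w=[0.1111, 0.1111, 0.1111, 0.1111, 0.1111, 0.1111, 0.1111, 0.1111, 0.1111, 0.0000, 0.0000, 0.0000, 0.0000]  mean=-1.8000  Neff=9.0000  idx=[0, 1, 1, 2, 3, 4, 4, 5, 6, 6, 7, 8, 8]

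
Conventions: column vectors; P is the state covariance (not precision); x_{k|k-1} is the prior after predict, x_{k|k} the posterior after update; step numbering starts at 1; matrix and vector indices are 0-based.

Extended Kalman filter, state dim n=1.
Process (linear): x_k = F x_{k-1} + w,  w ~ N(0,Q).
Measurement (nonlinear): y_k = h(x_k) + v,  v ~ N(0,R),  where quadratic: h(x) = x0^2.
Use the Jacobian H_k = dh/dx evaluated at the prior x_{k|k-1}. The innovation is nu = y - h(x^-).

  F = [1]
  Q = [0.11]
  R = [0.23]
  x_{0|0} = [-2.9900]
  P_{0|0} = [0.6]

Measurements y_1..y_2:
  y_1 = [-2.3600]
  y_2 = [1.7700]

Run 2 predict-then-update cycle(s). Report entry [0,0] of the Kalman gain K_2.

K[0,0] = -0.3206

step 1: x^-=[-2.9900]  P^-=[0.7100]  H_jac=[-5.9800]  S=[25.6199]  K=[-0.1657]  nu=[-11.3001]  x^+=[-1.1173]  P^+=[0.0064]
step 2: x^-=[-1.1173]  P^-=[0.1164]  H_jac=[-2.2346]  S=[0.8111]  K=[-0.3206]  nu=[0.5216]  x^+=[-1.2845]  P^+=[0.0330]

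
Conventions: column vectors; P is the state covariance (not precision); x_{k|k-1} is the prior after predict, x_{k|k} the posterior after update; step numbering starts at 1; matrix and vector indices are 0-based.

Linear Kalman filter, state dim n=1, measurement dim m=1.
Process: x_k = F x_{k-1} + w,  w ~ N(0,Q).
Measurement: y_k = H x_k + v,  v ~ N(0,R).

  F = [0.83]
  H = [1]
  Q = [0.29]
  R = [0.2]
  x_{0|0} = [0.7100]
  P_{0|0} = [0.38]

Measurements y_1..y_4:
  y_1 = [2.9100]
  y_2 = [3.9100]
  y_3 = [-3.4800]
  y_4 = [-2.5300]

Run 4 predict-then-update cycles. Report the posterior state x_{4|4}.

x_post = [-2.0470]

step 1: x^-=[0.5893]  P^-=[0.5518]  S=[0.7518]  K=[0.7340]  nu=[2.3207]  x^+=[2.2926]  P^+=[0.1468]
step 2: x^-=[1.9029]  P^-=[0.3911]  S=[0.5911]  K=[0.6617]  nu=[2.0071]  x^+=[3.2309]  P^+=[0.1323]
step 3: x^-=[2.6817]  P^-=[0.3812]  S=[0.5812]  K=[0.6559]  nu=[-6.1617]  x^+=[-1.3595]  P^+=[0.1312]
step 4: x^-=[-1.1284]  P^-=[0.3804]  S=[0.5804]  K=[0.6554]  nu=[-1.4016]  x^+=[-2.0470]  P^+=[0.1311]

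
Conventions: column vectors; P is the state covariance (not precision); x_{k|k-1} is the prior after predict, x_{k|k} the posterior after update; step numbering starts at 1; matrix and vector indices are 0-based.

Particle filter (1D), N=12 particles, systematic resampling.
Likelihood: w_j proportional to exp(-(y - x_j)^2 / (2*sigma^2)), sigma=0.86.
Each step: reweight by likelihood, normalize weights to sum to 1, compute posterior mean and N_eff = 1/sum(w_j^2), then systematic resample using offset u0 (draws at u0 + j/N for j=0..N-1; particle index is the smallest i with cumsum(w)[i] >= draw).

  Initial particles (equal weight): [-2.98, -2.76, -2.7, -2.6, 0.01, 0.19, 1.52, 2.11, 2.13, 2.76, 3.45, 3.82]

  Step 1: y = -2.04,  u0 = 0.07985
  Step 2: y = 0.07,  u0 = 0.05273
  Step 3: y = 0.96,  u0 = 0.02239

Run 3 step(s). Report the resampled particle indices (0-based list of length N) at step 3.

resampled_idx = [1, 2, 3, 3, 4, 5, 6, 7, 8, 9, 10, 11]

step 1: w=[0.1896, 0.2427, 0.2567, 0.2788, 0.0201, 0.0119, 0.0001, 0.0000, 0.0000, 0.0000, 0.0000, 0.0000]  mean=-2.6504  Neff=4.1832  idx=[0, 0, 1, 1, 1, 2, 2, 2, 3, 3, 3, 5]
step 2: w=[0.0018, 0.0018, 0.0042, 0.0042, 0.0042, 0.0053, 0.0053, 0.0053, 0.0077, 0.0077, 0.0077, 0.9446]  mean=0.0305  Neff=1.1203  idx=[10, 11, 11, 11, 11, 11, 11, 11, 11, 11, 11, 11]
step 3: w=[0.0000, 0.0909, 0.0909, 0.0909, 0.0909, 0.0909, 0.0909, 0.0909, 0.0909, 0.0909, 0.0909, 0.0909]  mean=0.1899  Neff=11.0006  idx=[1, 2, 3, 3, 4, 5, 6, 7, 8, 9, 10, 11]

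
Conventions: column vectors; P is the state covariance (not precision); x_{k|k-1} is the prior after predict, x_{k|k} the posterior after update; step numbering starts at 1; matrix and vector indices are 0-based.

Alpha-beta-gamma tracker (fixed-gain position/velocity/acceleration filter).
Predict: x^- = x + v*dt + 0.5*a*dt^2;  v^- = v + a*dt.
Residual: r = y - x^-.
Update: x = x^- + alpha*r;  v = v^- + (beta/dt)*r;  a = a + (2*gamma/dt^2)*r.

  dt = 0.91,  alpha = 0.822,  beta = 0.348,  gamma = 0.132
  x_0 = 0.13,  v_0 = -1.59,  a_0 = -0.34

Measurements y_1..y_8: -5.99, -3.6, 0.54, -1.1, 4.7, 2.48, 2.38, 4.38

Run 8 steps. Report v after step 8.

step 1: x_pred=-1.4577  r=-4.5323  x^+=-5.1832  v^+=-3.6326  a^+=-1.7849
step 2: x_pred=-9.2280  r=5.6280  x^+=-4.6018  v^+=-3.1047  a^+=0.0093
step 3: x_pred=-7.4232  r=7.9632  x^+=-0.8774  v^+=-0.0509  a^+=2.5480
step 4: x_pred=0.1312  r=-1.2312  x^+=-0.8808  v^+=1.7969  a^+=2.1555
step 5: x_pred=1.6468  r=3.0532  x^+=4.1565  v^+=4.9260  a^+=3.1288
step 6: x_pred=9.9347  r=-7.4547  x^+=3.8069  v^+=4.9224  a^+=0.7523
step 7: x_pred=8.5978  r=-6.2178  x^+=3.4868  v^+=3.2292  a^+=-1.2300
step 8: x_pred=5.9161  r=-1.5361  x^+=4.6534  v^+=1.5225  a^+=-1.7197

v_post = 1.5225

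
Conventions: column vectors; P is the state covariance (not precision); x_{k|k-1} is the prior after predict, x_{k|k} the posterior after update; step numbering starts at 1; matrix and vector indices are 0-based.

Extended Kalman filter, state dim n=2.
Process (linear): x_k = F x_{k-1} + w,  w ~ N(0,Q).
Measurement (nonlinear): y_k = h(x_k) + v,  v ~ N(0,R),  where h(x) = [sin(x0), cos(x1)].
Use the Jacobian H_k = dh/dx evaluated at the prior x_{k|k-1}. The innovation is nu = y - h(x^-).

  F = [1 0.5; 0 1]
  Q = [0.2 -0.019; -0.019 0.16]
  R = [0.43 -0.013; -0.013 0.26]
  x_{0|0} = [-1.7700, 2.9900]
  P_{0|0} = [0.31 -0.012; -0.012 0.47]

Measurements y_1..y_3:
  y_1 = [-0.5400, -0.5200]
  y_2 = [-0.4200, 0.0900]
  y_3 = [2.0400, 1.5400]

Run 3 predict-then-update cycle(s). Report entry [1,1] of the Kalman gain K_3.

K[1,1] = -0.7064

step 1: x^-=[-0.2750, 2.9900]  P^-=[0.6155 0.2040; 0.2040 0.6300]  H_jac=[0.9624 0.0000; 0.0000 -0.1510]  S=[1.0001 -0.0426; -0.0426 0.2744]  K=[0.5914 -0.0203; 0.1827 -0.3183]  nu=[-0.2685, 0.4685]  x^+=[-0.4433, 2.7918]  P^+=[0.2645 0.0859; 0.0859 0.5638]
step 2: x^-=[0.9526, 2.7918]  P^-=[0.6914 0.3489; 0.3489 0.7238]  H_jac=[0.5796 0.0000; 0.0000 -0.3427]  S=[0.6623 -0.0823; -0.0823 0.3450]  K=[0.5792 -0.2084; 0.2226 -0.6659]  nu=[-1.2349, 1.0294]  x^+=[0.0228, 1.8314]  P^+=[0.4344 0.1801; 0.1801 0.5136]
step 3: x^-=[0.9385, 1.8314]  P^-=[0.9429 0.4179; 0.4179 0.6736]  H_jac=[0.5910 0.0000; 0.0000 -0.9662]  S=[0.7593 -0.2516; -0.2516 0.8889]  K=[0.6437 -0.2720; 0.0911 -0.7064]  nu=[1.2333, 1.7977]  x^+=[1.2434, 0.6739]  P^+=[0.4743 0.0819; 0.0819 0.1913]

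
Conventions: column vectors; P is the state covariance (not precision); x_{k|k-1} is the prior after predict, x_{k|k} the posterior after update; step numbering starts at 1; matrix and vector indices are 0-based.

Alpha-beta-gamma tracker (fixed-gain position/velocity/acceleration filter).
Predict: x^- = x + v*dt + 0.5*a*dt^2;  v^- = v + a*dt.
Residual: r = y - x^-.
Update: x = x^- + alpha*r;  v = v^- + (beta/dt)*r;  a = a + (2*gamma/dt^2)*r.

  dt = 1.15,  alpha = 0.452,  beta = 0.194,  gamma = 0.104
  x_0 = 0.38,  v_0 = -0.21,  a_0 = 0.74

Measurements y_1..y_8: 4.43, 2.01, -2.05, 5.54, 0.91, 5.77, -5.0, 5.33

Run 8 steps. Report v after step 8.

step 1: x_pred=0.6278  r=3.8022  x^+=2.3464  v^+=1.2824  a^+=1.3380
step 2: x_pred=4.7059  r=-2.6959  x^+=3.4874  v^+=2.3663  a^+=0.9140
step 3: x_pred=6.8130  r=-8.8630  x^+=2.8069  v^+=1.9223  a^+=-0.4800
step 4: x_pred=4.7001  r=0.8399  x^+=5.0798  v^+=1.5120  a^+=-0.3479
step 5: x_pred=6.5885  r=-5.6785  x^+=4.0218  v^+=0.1540  a^+=-1.2410
step 6: x_pred=3.3783  r=2.3917  x^+=4.4593  v^+=-0.8697  a^+=-0.8648
step 7: x_pred=2.8874  r=-7.8874  x^+=-0.6777  v^+=-3.1948  a^+=-2.1053
step 8: x_pred=-5.7439  r=11.0739  x^+=-0.7385  v^+=-3.7478  a^+=-0.3636

v_post = -3.7478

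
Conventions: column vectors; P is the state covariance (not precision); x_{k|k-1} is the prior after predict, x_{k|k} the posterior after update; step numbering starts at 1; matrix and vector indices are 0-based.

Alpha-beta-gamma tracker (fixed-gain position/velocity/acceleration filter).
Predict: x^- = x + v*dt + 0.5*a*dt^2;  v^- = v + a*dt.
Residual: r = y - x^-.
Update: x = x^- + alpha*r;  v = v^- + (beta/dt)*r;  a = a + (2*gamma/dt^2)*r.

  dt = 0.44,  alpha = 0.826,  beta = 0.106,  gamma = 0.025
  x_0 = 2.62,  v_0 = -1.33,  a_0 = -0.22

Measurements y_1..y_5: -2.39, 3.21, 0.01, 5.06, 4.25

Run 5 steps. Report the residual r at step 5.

step 1: x_pred=2.0135  r=-4.4035  x^+=-1.6238  v^+=-2.4876  a^+=-1.3573
step 2: x_pred=-2.8497  r=6.0597  x^+=2.1556  v^+=-1.6250  a^+=0.2077
step 3: x_pred=1.4607  r=-1.4507  x^+=0.2624  v^+=-1.8831  a^+=-0.1669
step 4: x_pred=-0.5823  r=5.6423  x^+=4.0782  v^+=-0.5972  a^+=1.2903
step 5: x_pred=3.9404  r=0.3096  x^+=4.1961  v^+=0.0451  a^+=1.3703

resid = 0.3096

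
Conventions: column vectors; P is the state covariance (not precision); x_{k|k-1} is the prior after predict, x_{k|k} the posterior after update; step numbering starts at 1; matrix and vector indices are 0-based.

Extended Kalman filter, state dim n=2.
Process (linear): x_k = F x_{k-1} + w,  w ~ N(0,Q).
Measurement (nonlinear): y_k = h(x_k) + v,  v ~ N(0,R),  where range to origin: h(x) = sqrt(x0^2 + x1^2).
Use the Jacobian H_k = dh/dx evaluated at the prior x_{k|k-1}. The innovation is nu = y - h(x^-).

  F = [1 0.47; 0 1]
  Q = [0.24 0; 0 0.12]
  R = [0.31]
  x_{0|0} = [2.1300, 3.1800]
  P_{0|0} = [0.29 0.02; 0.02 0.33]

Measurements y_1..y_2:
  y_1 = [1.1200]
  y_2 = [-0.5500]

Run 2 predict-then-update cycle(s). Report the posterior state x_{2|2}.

step 1: x^-=[3.6246, 3.1800]  P^-=[0.6217 0.1751; 0.1751 0.4500]  H_jac=[0.7517 0.6595]  S=[1.0306]  K=[0.5655; 0.4157]  nu=[-3.7018]  x^+=[1.5312, 1.6413]  P^+=[0.2921 -0.0672; -0.0672 0.2719]
step 2: x^-=[2.3026, 1.6413]  P^-=[0.5291 0.0607; 0.0607 0.3919]  H_jac=[0.8143 0.5804]  S=[0.8502]  K=[0.5481; 0.3257]  nu=[-3.3777]  x^+=[0.4512, 0.5413]  P^+=[0.2736 -0.0911; -0.0911 0.3018]

x_post = [0.4512, 0.5413]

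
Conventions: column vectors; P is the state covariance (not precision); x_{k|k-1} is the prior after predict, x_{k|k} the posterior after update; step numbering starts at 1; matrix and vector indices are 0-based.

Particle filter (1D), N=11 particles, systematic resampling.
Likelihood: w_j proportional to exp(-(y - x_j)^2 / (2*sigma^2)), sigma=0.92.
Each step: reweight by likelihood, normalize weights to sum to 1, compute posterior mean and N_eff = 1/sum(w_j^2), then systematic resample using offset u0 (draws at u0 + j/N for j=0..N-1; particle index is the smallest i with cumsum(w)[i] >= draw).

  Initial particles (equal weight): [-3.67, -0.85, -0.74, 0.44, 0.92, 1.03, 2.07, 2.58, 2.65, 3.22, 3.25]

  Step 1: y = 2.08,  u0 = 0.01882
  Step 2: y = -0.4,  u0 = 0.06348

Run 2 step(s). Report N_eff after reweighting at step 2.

step 1: w=[0.0000, 0.0013, 0.0019, 0.0426, 0.0943, 0.1088, 0.2088, 0.1801, 0.1723, 0.0969, 0.0930]  mean=2.1827  Neff=6.8354  idx=[3, 4, 5, 6, 6, 7, 7, 8, 8, 9, 10]
step 2: w=[0.4745, 0.2572, 0.2151, 0.0196, 0.0196, 0.0038, 0.0038, 0.0030, 0.0030, 0.0003, 0.0003]  mean=0.7851  Neff=2.9556  idx=[0, 0, 0, 0, 0, 1, 1, 1, 2, 2, 4]

N_eff = 2.9556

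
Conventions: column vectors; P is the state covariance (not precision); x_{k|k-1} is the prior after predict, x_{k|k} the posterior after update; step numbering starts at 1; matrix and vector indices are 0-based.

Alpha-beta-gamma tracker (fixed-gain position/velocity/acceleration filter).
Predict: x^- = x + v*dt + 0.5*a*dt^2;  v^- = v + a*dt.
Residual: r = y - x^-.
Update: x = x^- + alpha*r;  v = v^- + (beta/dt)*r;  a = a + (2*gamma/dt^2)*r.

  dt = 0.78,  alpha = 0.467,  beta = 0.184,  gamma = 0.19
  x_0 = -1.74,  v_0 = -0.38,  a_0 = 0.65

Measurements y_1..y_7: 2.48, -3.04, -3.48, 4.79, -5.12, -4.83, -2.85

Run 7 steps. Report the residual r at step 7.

step 1: x_pred=-1.8387  r=4.3187  x^+=0.1781  v^+=1.1458  a^+=3.3474
step 2: x_pred=2.0901  r=-5.1301  x^+=-0.3056  v^+=2.5465  a^+=0.1432
step 3: x_pred=1.7242  r=-5.2042  x^+=-0.7062  v^+=1.4306  a^+=-3.1073
step 4: x_pred=-0.5356  r=5.3256  x^+=1.9515  v^+=0.2631  a^+=0.2190
step 5: x_pred=2.2233  r=-7.3433  x^+=-1.2060  v^+=-1.2983  a^+=-4.3676
step 6: x_pred=-3.5473  r=-1.2827  x^+=-4.1463  v^+=-5.0076  a^+=-5.1687
step 7: x_pred=-9.6246  r=6.7746  x^+=-6.4609  v^+=-7.4411  a^+=-0.9374

resid = 6.7746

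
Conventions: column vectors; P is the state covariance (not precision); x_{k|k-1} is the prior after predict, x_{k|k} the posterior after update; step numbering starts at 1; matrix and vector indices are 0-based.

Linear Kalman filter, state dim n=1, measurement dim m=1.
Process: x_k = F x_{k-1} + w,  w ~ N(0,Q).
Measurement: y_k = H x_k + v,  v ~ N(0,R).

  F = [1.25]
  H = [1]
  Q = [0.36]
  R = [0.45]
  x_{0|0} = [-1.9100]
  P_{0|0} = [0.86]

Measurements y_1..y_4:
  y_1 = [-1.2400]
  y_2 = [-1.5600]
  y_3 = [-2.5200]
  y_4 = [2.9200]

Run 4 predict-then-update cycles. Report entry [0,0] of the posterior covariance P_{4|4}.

P_post[0,0] = 0.2901

step 1: x^-=[-2.3875]  P^-=[1.7037]  S=[2.1538]  K=[0.7911]  nu=[1.1475]  x^+=[-1.4798]  P^+=[0.3560]
step 2: x^-=[-1.8497]  P^-=[0.9162]  S=[1.3662]  K=[0.6706]  nu=[0.2897]  x^+=[-1.6554]  P^+=[0.3018]
step 3: x^-=[-2.0693]  P^-=[0.8315]  S=[1.2815]  K=[0.6489]  nu=[-0.4507]  x^+=[-2.3617]  P^+=[0.2920]
step 4: x^-=[-2.9522]  P^-=[0.8162]  S=[1.2662]  K=[0.6446]  nu=[5.8722]  x^+=[0.8331]  P^+=[0.2901]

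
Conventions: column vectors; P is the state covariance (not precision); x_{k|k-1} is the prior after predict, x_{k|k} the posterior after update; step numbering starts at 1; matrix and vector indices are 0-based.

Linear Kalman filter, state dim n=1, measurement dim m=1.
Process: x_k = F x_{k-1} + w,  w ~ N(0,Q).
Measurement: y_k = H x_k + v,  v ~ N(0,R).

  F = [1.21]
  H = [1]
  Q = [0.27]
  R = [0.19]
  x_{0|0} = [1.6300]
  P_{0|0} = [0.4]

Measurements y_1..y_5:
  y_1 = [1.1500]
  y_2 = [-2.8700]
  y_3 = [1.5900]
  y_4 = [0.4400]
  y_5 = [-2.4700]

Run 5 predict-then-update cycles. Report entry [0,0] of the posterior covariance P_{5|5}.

P_post[0,0] = 0.1351

step 1: x^-=[1.9723]  P^-=[0.8556]  S=[1.0456]  K=[0.8183]  nu=[-0.8223]  x^+=[1.2994]  P^+=[0.1555]
step 2: x^-=[1.5723]  P^-=[0.4976]  S=[0.6876]  K=[0.7237]  nu=[-4.4423]  x^+=[-1.6425]  P^+=[0.1375]
step 3: x^-=[-1.9875]  P^-=[0.4713]  S=[0.6613]  K=[0.7127]  nu=[3.5775]  x^+=[0.5622]  P^+=[0.1354]
step 4: x^-=[0.6802]  P^-=[0.4683]  S=[0.6583]  K=[0.7114]  nu=[-0.2402]  x^+=[0.5093]  P^+=[0.1352]
step 5: x^-=[0.6163]  P^-=[0.4679]  S=[0.6579]  K=[0.7112]  nu=[-3.0863]  x^+=[-1.5787]  P^+=[0.1351]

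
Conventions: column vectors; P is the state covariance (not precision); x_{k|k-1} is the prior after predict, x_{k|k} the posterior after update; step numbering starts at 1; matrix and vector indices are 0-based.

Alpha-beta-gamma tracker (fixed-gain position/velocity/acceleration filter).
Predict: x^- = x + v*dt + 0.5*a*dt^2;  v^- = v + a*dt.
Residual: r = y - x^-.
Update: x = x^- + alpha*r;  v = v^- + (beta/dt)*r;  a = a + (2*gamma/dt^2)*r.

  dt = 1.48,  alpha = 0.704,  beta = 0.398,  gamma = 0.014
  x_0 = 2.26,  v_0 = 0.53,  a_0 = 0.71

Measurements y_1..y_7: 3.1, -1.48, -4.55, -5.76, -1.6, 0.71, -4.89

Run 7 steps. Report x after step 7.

step 1: x_pred=3.8220  r=-0.7220  x^+=3.3137  v^+=1.3866  a^+=0.7008
step 2: x_pred=6.1334  r=-7.6134  x^+=0.7736  v^+=0.3764  a^+=0.6034
step 3: x_pred=1.9915  r=-6.5415  x^+=-2.6137  v^+=-0.4896  a^+=0.5198
step 4: x_pred=-2.7691  r=-2.9909  x^+=-4.8747  v^+=-0.5246  a^+=0.4816
step 5: x_pred=-5.1237  r=3.5237  x^+=-2.6430  v^+=1.1357  a^+=0.5266
step 6: x_pred=-0.3854  r=1.0954  x^+=0.3858  v^+=2.2097  a^+=0.5406
step 7: x_pred=4.2483  r=-9.1383  x^+=-2.1851  v^+=0.5524  a^+=0.4238

x_post = -2.1851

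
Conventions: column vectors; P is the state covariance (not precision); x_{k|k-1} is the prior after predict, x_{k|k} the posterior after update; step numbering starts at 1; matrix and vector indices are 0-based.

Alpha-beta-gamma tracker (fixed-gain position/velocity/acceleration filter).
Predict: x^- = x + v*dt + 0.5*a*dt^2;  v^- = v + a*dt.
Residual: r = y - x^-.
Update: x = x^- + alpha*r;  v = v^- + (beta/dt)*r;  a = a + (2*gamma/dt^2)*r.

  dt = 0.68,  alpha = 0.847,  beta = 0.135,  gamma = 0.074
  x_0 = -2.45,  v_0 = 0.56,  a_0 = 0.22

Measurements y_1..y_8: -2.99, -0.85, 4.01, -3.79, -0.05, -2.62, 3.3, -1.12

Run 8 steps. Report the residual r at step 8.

resid = -3.9090

step 1: x_pred=-2.0183  r=-0.9717  x^+=-2.8413  v^+=0.5167  a^+=-0.0910
step 2: x_pred=-2.5110  r=1.6610  x^+=-1.1041  v^+=0.7846  a^+=0.4406
step 3: x_pred=-0.4687  r=4.4787  x^+=3.3248  v^+=1.9734  a^+=1.8742
step 4: x_pred=5.1000  r=-8.8900  x^+=-2.4298  v^+=1.4829  a^+=-0.9712
step 5: x_pred=-1.6460  r=1.5960  x^+=-0.2942  v^+=1.1393  a^+=-0.4604
step 6: x_pred=0.3741  r=-2.9941  x^+=-2.1619  v^+=0.2318  a^+=-1.4187
step 7: x_pred=-2.3323  r=5.6323  x^+=2.4383  v^+=0.3852  a^+=0.3840
step 8: x_pred=2.7890  r=-3.9090  x^+=-0.5219  v^+=-0.1297  a^+=-0.8672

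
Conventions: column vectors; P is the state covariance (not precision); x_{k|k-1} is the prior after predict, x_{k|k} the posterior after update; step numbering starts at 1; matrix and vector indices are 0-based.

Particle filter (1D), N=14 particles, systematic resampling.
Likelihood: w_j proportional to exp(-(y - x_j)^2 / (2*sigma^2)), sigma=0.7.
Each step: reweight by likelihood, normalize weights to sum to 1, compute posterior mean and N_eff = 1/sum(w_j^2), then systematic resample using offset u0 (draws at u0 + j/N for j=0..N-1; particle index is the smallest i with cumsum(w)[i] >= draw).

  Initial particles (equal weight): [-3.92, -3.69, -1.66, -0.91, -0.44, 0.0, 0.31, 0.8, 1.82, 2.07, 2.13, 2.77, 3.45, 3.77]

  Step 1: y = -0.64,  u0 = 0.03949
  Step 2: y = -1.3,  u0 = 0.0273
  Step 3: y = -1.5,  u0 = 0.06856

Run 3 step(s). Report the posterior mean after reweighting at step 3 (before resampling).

post_mean = -1.0039

step 1: w=[0.0000, 0.0000, 0.1013, 0.2719, 0.2812, 0.1928, 0.1166, 0.0353, 0.0006, 0.0002, 0.0001, 0.0000, 0.0000, 0.0000]  mean=-0.4733  Neff=4.6455  idx=[2, 3, 3, 3, 3, 4, 4, 4, 4, 5, 5, 5, 6, 7]
step 2: w=[0.1289, 0.1259, 0.1259, 0.1259, 0.1259, 0.0692, 0.0692, 0.0692, 0.0692, 0.0262, 0.0262, 0.0262, 0.0104, 0.0016]  mean=-0.7895  Neff=9.8660  idx=[0, 0, 1, 1, 2, 3, 3, 4, 4, 5, 6, 7, 8, 10]
step 3: w=[0.1184, 0.1184, 0.0852, 0.0852, 0.0852, 0.0852, 0.0852, 0.0852, 0.0852, 0.0386, 0.0386, 0.0386, 0.0386, 0.0122]  mean=-1.0039  Neff=11.7672  idx=[0, 1, 1, 2, 3, 4, 5, 5, 6, 7, 8, 9, 11, 13]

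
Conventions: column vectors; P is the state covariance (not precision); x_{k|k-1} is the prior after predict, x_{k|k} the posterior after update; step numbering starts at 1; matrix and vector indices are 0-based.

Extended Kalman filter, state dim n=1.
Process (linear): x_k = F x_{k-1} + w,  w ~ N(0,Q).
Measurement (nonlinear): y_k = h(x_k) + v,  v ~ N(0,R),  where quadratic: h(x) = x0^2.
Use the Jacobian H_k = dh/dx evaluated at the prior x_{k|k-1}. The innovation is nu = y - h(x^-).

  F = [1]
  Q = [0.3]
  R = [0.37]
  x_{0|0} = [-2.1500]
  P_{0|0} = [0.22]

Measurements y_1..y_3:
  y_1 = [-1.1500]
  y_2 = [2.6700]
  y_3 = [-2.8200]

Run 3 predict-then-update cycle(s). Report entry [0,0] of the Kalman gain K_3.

step 1: x^-=[-2.1500]  P^-=[0.5200]  H_jac=[-4.3000]  S=[9.9848]  K=[-0.2239]  nu=[-5.7725]  x^+=[-0.8573]  P^+=[0.0193]
step 2: x^-=[-0.8573]  P^-=[0.3193]  H_jac=[-1.7146]  S=[1.3086]  K=[-0.4183]  nu=[1.9350]  x^+=[-1.6668]  P^+=[0.0903]
step 3: x^-=[-1.6668]  P^-=[0.3903]  H_jac=[-3.3335]  S=[4.7069]  K=[-0.2764]  nu=[-5.5981]  x^+=[-0.1194]  P^+=[0.0307]

K[0,0] = -0.2764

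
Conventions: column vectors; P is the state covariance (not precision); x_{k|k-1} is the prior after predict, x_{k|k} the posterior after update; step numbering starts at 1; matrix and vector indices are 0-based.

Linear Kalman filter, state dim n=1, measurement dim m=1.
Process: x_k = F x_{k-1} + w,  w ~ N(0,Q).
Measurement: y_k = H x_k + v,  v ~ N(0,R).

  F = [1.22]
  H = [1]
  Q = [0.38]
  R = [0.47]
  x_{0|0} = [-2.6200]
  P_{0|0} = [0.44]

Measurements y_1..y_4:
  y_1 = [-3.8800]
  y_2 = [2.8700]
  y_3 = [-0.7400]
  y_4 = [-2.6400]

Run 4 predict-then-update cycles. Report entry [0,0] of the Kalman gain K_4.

K[0,0] = 0.6377

step 1: x^-=[-3.1964]  P^-=[1.0349]  S=[1.5049]  K=[0.6877]  nu=[-0.6836]  x^+=[-3.6665]  P^+=[0.3232]
step 2: x^-=[-4.4731]  P^-=[0.8611]  S=[1.3311]  K=[0.6469]  nu=[7.3431]  x^+=[0.2771]  P^+=[0.3040]
step 3: x^-=[0.3381]  P^-=[0.8325]  S=[1.3025]  K=[0.6392]  nu=[-1.0781]  x^+=[-0.3510]  P^+=[0.3004]
step 4: x^-=[-0.4282]  P^-=[0.8271]  S=[1.2971]  K=[0.6377]  nu=[-2.2118]  x^+=[-1.8386]  P^+=[0.2997]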